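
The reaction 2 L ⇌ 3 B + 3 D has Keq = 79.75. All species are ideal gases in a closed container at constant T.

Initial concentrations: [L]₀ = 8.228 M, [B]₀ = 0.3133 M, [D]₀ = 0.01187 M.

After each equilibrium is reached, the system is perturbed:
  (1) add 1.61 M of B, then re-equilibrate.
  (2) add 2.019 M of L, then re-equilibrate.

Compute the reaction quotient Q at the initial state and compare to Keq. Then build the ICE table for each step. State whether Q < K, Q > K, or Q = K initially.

Q₀ = 7.5970e-10; Q < K (proceeds forward)

Q₀ = 7.5970e-10 vs Keq = 79.75 ⇒ Q<K, forward
Step 1:
                    L           B           D
  I             8.228      0.3133     0.01187
  C            -2.385       3.577       3.577
  E             5.843       3.891       3.589
  solve Keq expr → x = 1.192; check Q = 79.75
Then add 1.61 M of B.
Step 2:
                    L           B           D
  I             5.843       5.501       3.589
  C            0.4041     -0.6061     -0.6061
  E             6.247       4.894       2.983
  solve Keq expr → x = -0.202; check Q = 79.75
Then add 2.019 M of L.
Step 3:
                    L           B           D
  I             8.266       4.894       2.983
  C           -0.2182      0.3273      0.3273
  E             8.048       5.222        3.31
  solve Keq expr → x = 0.1091; check Q = 79.75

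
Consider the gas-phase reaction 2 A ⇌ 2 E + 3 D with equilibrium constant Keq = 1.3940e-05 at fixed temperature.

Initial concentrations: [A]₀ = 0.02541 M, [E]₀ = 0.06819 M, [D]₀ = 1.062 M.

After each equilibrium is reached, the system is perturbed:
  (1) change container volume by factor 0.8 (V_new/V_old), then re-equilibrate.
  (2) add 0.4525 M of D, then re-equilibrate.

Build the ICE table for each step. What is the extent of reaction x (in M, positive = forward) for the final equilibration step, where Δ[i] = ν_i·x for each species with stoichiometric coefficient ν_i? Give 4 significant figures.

x = -6.3013e-05 M

Q₀ = 8.626 vs Keq = 1.3940e-05 ⇒ Q>K, reverse
Step 1:
                   A          E          D
  I          0.02541    0.06819      1.062
  C          0.06782   -0.06782    -0.1017
  E          0.09323 3.6991e-04     0.9603
  solve Keq expr → x = -0.03391; check Q = 1.3940e-05
Then change container volume by factor 0.8 (V_new/V_old).
Step 2:
                   A          E          D
  I           0.1165 4.6239e-04        1.2
  C       1.3108e-04 -1.3108e-04 -1.9662e-04
  E           0.1167 3.3131e-04        1.2
  solve Keq expr → x = -6.5538e-05; check Q = 1.3940e-05
Then add 0.4525 M of D.
Step 3:
                   A          E          D
  I           0.1167 3.3131e-04      1.653
  C       1.2603e-04 -1.2603e-04 -1.8904e-04
  E           0.1168 2.0529e-04      1.652
  solve Keq expr → x = -6.3013e-05; check Q = 1.3940e-05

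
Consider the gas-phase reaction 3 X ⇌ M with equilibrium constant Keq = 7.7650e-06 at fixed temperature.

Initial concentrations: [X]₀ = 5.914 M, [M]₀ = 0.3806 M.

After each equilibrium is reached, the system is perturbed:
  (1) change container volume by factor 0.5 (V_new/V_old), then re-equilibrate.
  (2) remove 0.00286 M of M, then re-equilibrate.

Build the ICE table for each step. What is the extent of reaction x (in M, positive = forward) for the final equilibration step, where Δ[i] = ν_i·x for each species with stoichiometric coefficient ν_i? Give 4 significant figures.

Q₀ = 0.00184 vs Keq = 7.7650e-06 ⇒ Q>K, reverse
Step 1:
                  X         M
  Initial     5.914    0.3806
  Change      1.134   -0.3779
  Equil       7.048  0.002718
  solve Keq expr → x = -0.3779; check Q = 7.7650e-06
Then change container volume by factor 0.5 (V_new/V_old).
Step 2:
                  X         M
  Initial      14.1  0.005436
  Change   -0.04826   0.01609
  Equil       14.05   0.02152
  solve Keq expr → x = 0.01609; check Q = 7.7650e-06
Then remove 0.00286 M of M.
Step 3:
                  X         M
  Initial     14.05   0.01866
  Change  -0.008463  0.002821
  Equil       14.04   0.02148
  solve Keq expr → x = 0.002821; check Q = 7.7650e-06

x = 0.002821 M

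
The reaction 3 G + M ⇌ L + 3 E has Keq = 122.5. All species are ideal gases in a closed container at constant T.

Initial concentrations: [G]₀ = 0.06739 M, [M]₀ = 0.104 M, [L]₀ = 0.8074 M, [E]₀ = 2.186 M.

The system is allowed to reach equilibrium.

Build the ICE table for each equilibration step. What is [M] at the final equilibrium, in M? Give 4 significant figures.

[M]_eq = 0.2461 M

Q₀ = 2.6498e+05 vs Keq = 122.5 ⇒ Q>K, reverse
Step 1:
                  G         M         L         E
  I         0.06739     0.104    0.8074     2.186
  C          0.4262    0.1421   -0.1421   -0.4262
  E          0.4936    0.2461    0.6653      1.76
  solve Keq expr → x = -0.1421; check Q = 122.5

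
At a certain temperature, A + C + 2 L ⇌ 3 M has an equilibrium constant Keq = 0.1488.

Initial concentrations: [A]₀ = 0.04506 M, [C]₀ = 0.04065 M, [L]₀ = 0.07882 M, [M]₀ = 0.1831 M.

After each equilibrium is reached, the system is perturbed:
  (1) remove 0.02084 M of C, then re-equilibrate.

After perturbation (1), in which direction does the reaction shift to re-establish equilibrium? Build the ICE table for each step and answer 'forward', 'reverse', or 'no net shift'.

Direction: reverse

Q₀ = 539.4 vs Keq = 0.1488 ⇒ Q>K, reverse
Step 1:
                   A          C          L          M
  I          0.04506    0.04065    0.07882     0.1831
  C          0.04961    0.04961    0.09921    -0.1488
  E          0.09467    0.09026      0.178    0.03428
  solve Keq expr → x = -0.04961; check Q = 0.1488
Then remove 0.02084 M of C.
Step 2:
                   A          C          L          M
  I          0.09467    0.06942      0.178    0.03428
  C       8.2136e-04 8.2136e-04   0.001643  -0.002464
  E          0.09549    0.07024     0.1797    0.03182
  solve Keq expr → x = -8.2136e-04; check Q = 0.1488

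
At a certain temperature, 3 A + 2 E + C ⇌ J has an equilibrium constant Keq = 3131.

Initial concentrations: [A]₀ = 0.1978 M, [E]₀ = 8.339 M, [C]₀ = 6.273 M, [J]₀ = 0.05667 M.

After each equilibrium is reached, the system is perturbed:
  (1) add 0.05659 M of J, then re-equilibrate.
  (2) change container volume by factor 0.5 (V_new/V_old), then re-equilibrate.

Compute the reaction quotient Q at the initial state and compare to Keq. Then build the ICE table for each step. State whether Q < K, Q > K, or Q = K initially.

Q₀ = 0.01679; Q < K (proceeds forward)

Q₀ = 0.01679 vs Keq = 3131 ⇒ Q<K, forward
Step 1:
                  A         E         C         J
  Initial    0.1978     8.339     6.273   0.05667
  Change    -0.1933   -0.1289  -0.06443   0.06443
  Equil    0.004521      8.21     6.209    0.1211
  solve Keq expr → x = 0.06443; check Q = 3131
Then add 0.05659 M of J.
Step 2:
                  A         E         C         J
  Initial  0.004521      8.21     6.209    0.1777
  Change  6.1421e-04 4.0947e-04 2.0474e-04 -2.0474e-04
  Equil    0.005135     8.211     6.209    0.1775
  solve Keq expr → x = -2.0474e-04; check Q = 3131
Then change container volume by factor 0.5 (V_new/V_old).
Step 3:
                  A         E         C         J
  Initial   0.01027     16.42     12.42     0.355
  Change  -0.007028 -0.004685 -0.002343  0.002343
  Equil    0.003243     16.42     12.42    0.3573
  solve Keq expr → x = 0.002343; check Q = 3131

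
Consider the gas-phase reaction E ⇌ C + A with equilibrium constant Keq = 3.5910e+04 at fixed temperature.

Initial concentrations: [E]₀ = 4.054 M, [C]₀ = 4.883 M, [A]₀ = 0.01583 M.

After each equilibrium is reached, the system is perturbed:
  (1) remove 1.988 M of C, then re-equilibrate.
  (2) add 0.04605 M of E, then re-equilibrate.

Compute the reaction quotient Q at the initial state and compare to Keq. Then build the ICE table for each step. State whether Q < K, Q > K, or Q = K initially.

Q₀ = 0.01907; Q < K (proceeds forward)

Q₀ = 0.01907 vs Keq = 3.5910e+04 ⇒ Q<K, forward
Step 1:
                    E           C           A
  init          4.054       4.883     0.01583
  Δ            -4.053       4.053       4.053
  eq         0.001013       8.936       4.069
  solve Keq expr → x = 4.053; check Q = 3.5910e+04
Then remove 1.988 M of C.
Step 2:
                    E           C           A
  init       0.001013       6.948       4.069
  Δ       -2.2518e-04  2.2518e-04  2.2518e-04
  eq       7.8732e-04       6.948       4.069
  solve Keq expr → x = 2.2518e-04; check Q = 3.5910e+04
Then add 0.04605 M of E.
Step 3:
                    E           C           A
  init        0.04684       6.948       4.069
  Δ          -0.04604     0.04604     0.04604
  eq       8.0150e-04       6.994       4.115
  solve Keq expr → x = 0.04604; check Q = 3.5910e+04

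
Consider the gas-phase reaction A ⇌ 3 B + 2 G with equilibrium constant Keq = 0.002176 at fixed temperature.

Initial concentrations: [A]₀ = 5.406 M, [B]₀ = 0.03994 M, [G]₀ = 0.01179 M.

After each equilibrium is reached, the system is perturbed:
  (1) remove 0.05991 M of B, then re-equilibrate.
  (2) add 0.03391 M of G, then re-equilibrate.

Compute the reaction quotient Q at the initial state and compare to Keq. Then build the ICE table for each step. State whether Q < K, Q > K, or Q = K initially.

Q₀ = 1.6382e-09; Q < K (proceeds forward)

Q₀ = 1.6382e-09 vs Keq = 0.002176 ⇒ Q<K, forward
Step 1:
                  A         B         G
  Initial     5.406   0.03994   0.01179
  Change      -0.15      0.45       0.3
  Equil       5.256      0.49    0.3118
  solve Keq expr → x = 0.15; check Q = 0.002176
Then remove 0.05991 M of B.
Step 2:
                  A         B         G
  Initial     5.256    0.4301    0.3118
  Change   -0.01198   0.03595   0.02397
  Equil       5.244     0.466    0.3358
  solve Keq expr → x = 0.01198; check Q = 0.002176
Then add 0.03391 M of G.
Step 3:
                  A         B         G
  Initial     5.244     0.466    0.3697
  Change   0.006226  -0.01868  -0.01245
  Equil        5.25    0.4473    0.3572
  solve Keq expr → x = -0.006226; check Q = 0.002176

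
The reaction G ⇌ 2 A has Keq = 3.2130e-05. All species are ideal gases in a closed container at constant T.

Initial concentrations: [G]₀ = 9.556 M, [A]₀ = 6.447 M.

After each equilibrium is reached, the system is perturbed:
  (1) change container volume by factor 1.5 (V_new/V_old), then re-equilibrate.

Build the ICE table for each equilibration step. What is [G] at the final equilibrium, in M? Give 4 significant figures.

[G]_eq = 8.511 M

Q₀ = 4.349 vs Keq = 3.2130e-05 ⇒ Q>K, reverse
Step 1:
                   G          A
  I            9.556      6.447
  C            3.213     -6.427
  E            12.77    0.02026
  solve Keq expr → x = -3.213; check Q = 3.2130e-05
Then change container volume by factor 1.5 (V_new/V_old).
Step 2:
                   G          A
  I            8.513     0.0135
  C        -0.001517   0.003033
  E            8.511    0.01654
  solve Keq expr → x = 0.001517; check Q = 3.2130e-05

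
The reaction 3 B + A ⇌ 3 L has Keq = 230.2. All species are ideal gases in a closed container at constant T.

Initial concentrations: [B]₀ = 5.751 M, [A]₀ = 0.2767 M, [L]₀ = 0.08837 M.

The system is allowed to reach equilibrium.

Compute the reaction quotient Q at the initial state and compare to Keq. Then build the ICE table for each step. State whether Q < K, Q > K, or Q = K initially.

Q₀ = 1.3112e-05 vs Keq = 230.2 ⇒ Q<K, forward
Step 1:
                    B           A           L
  init          5.751      0.2767     0.08837
  Δ             -0.83     -0.2767        0.83
  eq            4.921  2.8237e-05      0.9184
  solve Keq expr → x = 0.2767; check Q = 230.2

Q₀ = 1.3112e-05; Q < K (proceeds forward)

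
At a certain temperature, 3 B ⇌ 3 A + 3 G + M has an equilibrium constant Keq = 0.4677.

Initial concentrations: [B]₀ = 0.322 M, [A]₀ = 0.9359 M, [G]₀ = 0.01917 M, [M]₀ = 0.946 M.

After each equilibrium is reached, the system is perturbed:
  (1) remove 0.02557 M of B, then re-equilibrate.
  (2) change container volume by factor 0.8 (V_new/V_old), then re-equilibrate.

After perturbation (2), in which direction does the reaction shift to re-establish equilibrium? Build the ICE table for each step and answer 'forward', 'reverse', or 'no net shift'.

Q₀ = 1.6364e-04 vs Keq = 0.4677 ⇒ Q<K, forward
Step 1:
                   B          A          G          M
  init         0.322     0.9359    0.01917      0.946
  Δ          -0.1253     0.1253     0.1253    0.04177
  eq          0.1967      1.061     0.1445     0.9878
  solve Keq expr → x = 0.04177; check Q = 0.4677
Then remove 0.02557 M of B.
Step 2:
                   B          A          G          M
  init        0.1711      1.061     0.1445     0.9878
  Δ          0.01001   -0.01001   -0.01001  -0.003337
  eq          0.1811      1.051     0.1345     0.9844
  solve Keq expr → x = -0.003337; check Q = 0.4677
Then change container volume by factor 0.8 (V_new/V_old).
Step 3:
                   B          A          G          M
  init        0.2264      1.314     0.1681      1.231
  Δ          0.02587   -0.02587   -0.02587  -0.008622
  eq          0.2523      1.288     0.1422      1.222
  solve Keq expr → x = -0.008622; check Q = 0.4677

Direction: reverse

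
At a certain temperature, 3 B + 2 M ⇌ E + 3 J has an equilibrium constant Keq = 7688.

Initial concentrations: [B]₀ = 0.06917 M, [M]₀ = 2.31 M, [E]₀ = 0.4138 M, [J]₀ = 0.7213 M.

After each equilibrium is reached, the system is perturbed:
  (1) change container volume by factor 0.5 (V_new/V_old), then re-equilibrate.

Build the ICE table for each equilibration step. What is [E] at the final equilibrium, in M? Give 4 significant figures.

Q₀ = 87.93 vs Keq = 7688 ⇒ Q<K, forward
Step 1:
                    B           M           E           J
  init        0.06917        2.31      0.4138      0.7213
  Δ          -0.05206    -0.03471     0.01735     0.05206
  eq          0.01711       2.275      0.4312      0.7734
  solve Keq expr → x = 0.01735; check Q = 7688
Then change container volume by factor 0.5 (V_new/V_old).
Step 2:
                    B           M           E           J
  init        0.03422       4.551      0.8623       1.547
  Δ         -0.006897   -0.004598    0.002299    0.006897
  eq          0.02733       4.546      0.8646       1.554
  solve Keq expr → x = 0.002299; check Q = 7688

[E]_eq = 0.8646 M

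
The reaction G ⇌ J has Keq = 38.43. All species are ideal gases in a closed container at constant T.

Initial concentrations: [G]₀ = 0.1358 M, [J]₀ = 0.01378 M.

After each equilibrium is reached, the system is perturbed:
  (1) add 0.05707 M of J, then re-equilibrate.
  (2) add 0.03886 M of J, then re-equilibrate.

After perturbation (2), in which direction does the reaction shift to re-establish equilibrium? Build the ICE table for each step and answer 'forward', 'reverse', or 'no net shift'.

Q₀ = 0.1015 vs Keq = 38.43 ⇒ Q<K, forward
Step 1:
                  G         J
  Initial    0.1358   0.01378
  Change     -0.132     0.132
  Equil    0.003794    0.1458
  solve Keq expr → x = 0.132; check Q = 38.43
Then add 0.05707 M of J.
Step 2:
                  G         J
  Initial  0.003794    0.2029
  Change   0.001447 -0.001447
  Equil    0.005241    0.2014
  solve Keq expr → x = -0.001447; check Q = 38.43
Then add 0.03886 M of J.
Step 3:
                  G         J
  Initial  0.005241    0.2403
  Change  9.8554e-04 -9.8554e-04
  Equil    0.006226    0.2393
  solve Keq expr → x = -9.8554e-04; check Q = 38.43

Direction: reverse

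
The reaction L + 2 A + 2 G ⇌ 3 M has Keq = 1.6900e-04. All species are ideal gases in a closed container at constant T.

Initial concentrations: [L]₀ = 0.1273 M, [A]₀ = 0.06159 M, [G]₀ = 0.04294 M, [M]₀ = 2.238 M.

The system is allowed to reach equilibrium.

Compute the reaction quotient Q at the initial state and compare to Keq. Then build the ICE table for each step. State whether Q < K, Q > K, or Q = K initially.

Q₀ = 1.2589e+07; Q > K (proceeds reverse)

Q₀ = 1.2589e+07 vs Keq = 1.6900e-04 ⇒ Q>K, reverse
Step 1:
                    L           A           G           M
  init         0.1273     0.06159     0.04294       2.238
  Δ            0.7165       1.433       1.433      -2.149
  eq           0.8438       1.495       1.476     0.08853
  solve Keq expr → x = -0.7165; check Q = 1.6900e-04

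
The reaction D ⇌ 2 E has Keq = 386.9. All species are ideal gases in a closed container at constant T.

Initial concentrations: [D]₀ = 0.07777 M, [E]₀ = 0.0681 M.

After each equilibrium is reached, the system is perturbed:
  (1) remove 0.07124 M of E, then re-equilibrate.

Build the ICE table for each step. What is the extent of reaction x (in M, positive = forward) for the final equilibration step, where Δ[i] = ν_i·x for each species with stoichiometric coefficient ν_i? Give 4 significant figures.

Q₀ = 0.05963 vs Keq = 386.9 ⇒ Q<K, forward
Step 1:
                   D          E
  I          0.07777     0.0681
  C         -0.07764     0.1553
  E       1.2897e-04     0.2234
  solve Keq expr → x = 0.07764; check Q = 386.9
Then remove 0.07124 M of E.
Step 2:
                   D          E
  I       1.2897e-04     0.1521
  C       -6.9037e-05 1.3807e-04
  E       5.9936e-05     0.1523
  solve Keq expr → x = 6.9037e-05; check Q = 386.9

x = 6.9037e-05 M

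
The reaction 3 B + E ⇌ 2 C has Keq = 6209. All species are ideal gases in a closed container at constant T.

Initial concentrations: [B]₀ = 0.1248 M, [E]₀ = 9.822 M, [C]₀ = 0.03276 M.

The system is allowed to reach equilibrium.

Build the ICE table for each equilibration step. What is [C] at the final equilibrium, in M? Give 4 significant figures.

[C]_eq = 0.112 M

Q₀ = 0.05621 vs Keq = 6209 ⇒ Q<K, forward
Step 1:
                    B           E           C
  I            0.1248       9.822     0.03276
  C           -0.1189    -0.03963     0.07926
  E          0.005912       9.782       0.112
  solve Keq expr → x = 0.03963; check Q = 6209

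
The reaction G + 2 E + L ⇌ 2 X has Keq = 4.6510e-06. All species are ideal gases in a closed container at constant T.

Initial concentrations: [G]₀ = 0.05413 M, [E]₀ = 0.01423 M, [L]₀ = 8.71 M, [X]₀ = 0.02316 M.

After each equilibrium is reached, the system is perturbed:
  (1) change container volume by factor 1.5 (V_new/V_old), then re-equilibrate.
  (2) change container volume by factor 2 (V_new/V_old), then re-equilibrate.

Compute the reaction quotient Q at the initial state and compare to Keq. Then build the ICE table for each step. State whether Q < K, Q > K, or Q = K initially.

Q₀ = 5.618 vs Keq = 4.6510e-06 ⇒ Q>K, reverse
Step 1:
                   G          E          L          X
  Initial    0.05413    0.01423       8.71    0.02316
  Change     0.01155     0.0231    0.01155    -0.0231
  Equil      0.06568    0.03733      8.722 6.0930e-05
  solve Keq expr → x = -0.01155; check Q = 4.6510e-06
Then change container volume by factor 1.5 (V_new/V_old).
Step 2:
                   G          E          L          X
  Initial    0.04379    0.02489      5.814 4.0620e-05
  Change  6.7616e-06 1.3523e-05 6.7616e-06 -1.3523e-05
  Equil      0.04379     0.0249      5.814 2.7097e-05
  solve Keq expr → x = -6.7616e-06; check Q = 4.6510e-06
Then change container volume by factor 2 (V_new/V_old).
Step 3:
                   G          E          L          X
  Initial     0.0219    0.01245      2.907 1.3548e-05
  Change  3.3850e-06 6.7700e-06 3.3850e-06 -6.7700e-06
  Equil       0.0219    0.01246      2.907 6.7784e-06
  solve Keq expr → x = -3.3850e-06; check Q = 4.6510e-06

Q₀ = 5.618; Q > K (proceeds reverse)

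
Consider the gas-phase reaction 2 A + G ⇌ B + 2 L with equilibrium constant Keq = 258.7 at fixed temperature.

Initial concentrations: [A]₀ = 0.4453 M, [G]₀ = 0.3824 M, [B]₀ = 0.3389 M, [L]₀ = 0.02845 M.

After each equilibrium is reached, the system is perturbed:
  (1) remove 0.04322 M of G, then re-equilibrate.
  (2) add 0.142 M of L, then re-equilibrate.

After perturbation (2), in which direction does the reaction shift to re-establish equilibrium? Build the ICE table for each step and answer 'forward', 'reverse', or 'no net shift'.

Q₀ = 0.003618 vs Keq = 258.7 ⇒ Q<K, forward
Step 1:
                  A         G         B         L
  Initial    0.4453    0.3824    0.3389   0.02845
  Change    -0.3996   -0.1998    0.1998    0.3996
  Equil     0.04571    0.1826    0.5387     0.428
  solve Keq expr → x = 0.1998; check Q = 258.7
Then remove 0.04322 M of G.
Step 2:
                  A         G         B         L
  Initial   0.04571    0.1394    0.5387     0.428
  Change   0.005341  0.002671 -0.002671 -0.005341
  Equil     0.05105    0.1421     0.536    0.4227
  solve Keq expr → x = -0.002671; check Q = 258.7
Then add 0.142 M of L.
Step 3:
                  A         G         B         L
  Initial   0.05105    0.1421     0.536    0.5647
  Change    0.01356  0.006782 -0.006782  -0.01356
  Equil     0.06461    0.1488    0.5292    0.5511
  solve Keq expr → x = -0.006782; check Q = 258.7

Direction: reverse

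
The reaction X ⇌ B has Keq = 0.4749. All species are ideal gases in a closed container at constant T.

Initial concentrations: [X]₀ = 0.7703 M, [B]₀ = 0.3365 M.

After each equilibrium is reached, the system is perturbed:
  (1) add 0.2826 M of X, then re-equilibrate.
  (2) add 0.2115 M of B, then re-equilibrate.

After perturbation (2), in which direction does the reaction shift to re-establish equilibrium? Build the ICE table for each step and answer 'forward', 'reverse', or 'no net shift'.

Q₀ = 0.4368 vs Keq = 0.4749 ⇒ Q<K, forward
Step 1:
                    X           B
  Initial      0.7703      0.3365
  Change     -0.01988     0.01988
  Equil        0.7504      0.3564
  solve Keq expr → x = 0.01988; check Q = 0.4749
Then add 0.2826 M of X.
Step 2:
                    X           B
  Initial       1.033      0.3564
  Change     -0.09099     0.09099
  Equil         0.942      0.4474
  solve Keq expr → x = 0.09099; check Q = 0.4749
Then add 0.2115 M of B.
Step 3:
                    X           B
  Initial       0.942      0.6589
  Change       0.1434     -0.1434
  Equil         1.085      0.5155
  solve Keq expr → x = -0.1434; check Q = 0.4749

Direction: reverse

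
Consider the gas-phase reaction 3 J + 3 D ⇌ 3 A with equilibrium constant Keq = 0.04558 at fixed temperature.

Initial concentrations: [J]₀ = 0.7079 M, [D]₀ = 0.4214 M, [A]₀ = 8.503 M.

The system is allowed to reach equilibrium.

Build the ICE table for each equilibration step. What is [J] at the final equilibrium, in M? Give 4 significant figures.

[J]_eq = 3.975 M

Q₀ = 2.3159e+04 vs Keq = 0.04558 ⇒ Q>K, reverse
Step 1:
                  J         D         A
  init       0.7079    0.4214     8.503
  Δ           3.267     3.267    -3.267
  eq          3.975     3.688     5.236
  solve Keq expr → x = -1.089; check Q = 0.04558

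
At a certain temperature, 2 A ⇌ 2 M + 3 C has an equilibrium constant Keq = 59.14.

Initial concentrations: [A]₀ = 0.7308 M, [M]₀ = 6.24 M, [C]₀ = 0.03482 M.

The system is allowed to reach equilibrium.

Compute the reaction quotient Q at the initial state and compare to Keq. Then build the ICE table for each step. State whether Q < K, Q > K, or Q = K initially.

Q₀ = 0.003078 vs Keq = 59.14 ⇒ Q<K, forward
Step 1:
                    A           M           C
  init         0.7308        6.24     0.03482
  Δ           -0.3587      0.3587      0.5381
  eq           0.3721       6.599      0.5729
  solve Keq expr → x = 0.1794; check Q = 59.14

Q₀ = 0.003078; Q < K (proceeds forward)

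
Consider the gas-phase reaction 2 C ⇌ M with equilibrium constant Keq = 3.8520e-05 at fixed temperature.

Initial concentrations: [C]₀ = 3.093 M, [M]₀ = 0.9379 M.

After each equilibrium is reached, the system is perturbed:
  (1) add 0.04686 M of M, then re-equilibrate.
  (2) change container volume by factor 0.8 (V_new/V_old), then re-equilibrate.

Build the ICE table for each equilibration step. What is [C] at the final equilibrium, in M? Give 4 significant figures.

Q₀ = 0.09804 vs Keq = 3.8520e-05 ⇒ Q>K, reverse
Step 1:
                   C          M
  I            3.093     0.9379
  C            1.874    -0.9369
  E            4.967 9.5029e-04
  solve Keq expr → x = -0.9369; check Q = 3.8520e-05
Then add 0.04686 M of M.
Step 2:
                   C          M
  I            4.967    0.04781
  C          0.09365   -0.04682
  E            5.061 9.8646e-04
  solve Keq expr → x = -0.04682; check Q = 3.8520e-05
Then change container volume by factor 0.8 (V_new/V_old).
Step 3:
                   C          M
  I            6.326   0.001233
  C       -6.1594e-04 3.0797e-04
  E            6.325   0.001541
  solve Keq expr → x = 3.0797e-04; check Q = 3.8520e-05

[C]_eq = 6.325 M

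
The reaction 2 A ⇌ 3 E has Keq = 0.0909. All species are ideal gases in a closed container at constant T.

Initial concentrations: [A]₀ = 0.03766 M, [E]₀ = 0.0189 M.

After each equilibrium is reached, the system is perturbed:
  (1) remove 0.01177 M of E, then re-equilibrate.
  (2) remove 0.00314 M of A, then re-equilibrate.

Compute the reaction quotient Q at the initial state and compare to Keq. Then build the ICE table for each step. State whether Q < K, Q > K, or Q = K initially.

Q₀ = 0.00476 vs Keq = 0.0909 ⇒ Q<K, forward
Step 1:
                  A         E
  init      0.03766    0.0189
  Δ        -0.01288   0.01932
  eq        0.02478   0.03822
  solve Keq expr → x = 0.006439; check Q = 0.0909
Then remove 0.01177 M of E.
Step 2:
                  A         E
  init      0.02478   0.02645
  Δ       -0.004593  0.006889
  eq        0.02019   0.03334
  solve Keq expr → x = 0.002296; check Q = 0.0909
Then remove 0.00314 M of A.
Step 3:
                  A         E
  init      0.01705   0.03334
  Δ        0.001341 -0.002011
  eq        0.01839   0.03133
  solve Keq expr → x = -6.7042e-04; check Q = 0.0909

Q₀ = 0.00476; Q < K (proceeds forward)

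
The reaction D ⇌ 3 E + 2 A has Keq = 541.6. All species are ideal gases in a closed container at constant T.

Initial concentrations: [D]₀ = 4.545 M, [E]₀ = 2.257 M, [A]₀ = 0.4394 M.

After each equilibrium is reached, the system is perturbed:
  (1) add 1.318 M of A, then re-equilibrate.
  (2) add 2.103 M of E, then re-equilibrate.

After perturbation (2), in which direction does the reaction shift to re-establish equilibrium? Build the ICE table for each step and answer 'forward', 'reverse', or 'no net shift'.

Direction: reverse

Q₀ = 0.4884 vs Keq = 541.6 ⇒ Q<K, forward
Step 1:
                   D          E          A
  I            4.545      2.257     0.4394
  C           -1.235      3.704       2.47
  E             3.31      5.961      2.909
  solve Keq expr → x = 1.235; check Q = 541.6
Then add 1.318 M of A.
Step 2:
                   D          E          A
  I             3.31      5.961      4.227
  C           0.2563    -0.7689    -0.5126
  E            3.566      5.193      3.714
  solve Keq expr → x = -0.2563; check Q = 541.6
Then add 2.103 M of E.
Step 3:
                   D          E          A
  I            3.566      7.296      3.714
  C           0.3641     -1.092    -0.7281
  E            3.931      6.203      2.986
  solve Keq expr → x = -0.3641; check Q = 541.6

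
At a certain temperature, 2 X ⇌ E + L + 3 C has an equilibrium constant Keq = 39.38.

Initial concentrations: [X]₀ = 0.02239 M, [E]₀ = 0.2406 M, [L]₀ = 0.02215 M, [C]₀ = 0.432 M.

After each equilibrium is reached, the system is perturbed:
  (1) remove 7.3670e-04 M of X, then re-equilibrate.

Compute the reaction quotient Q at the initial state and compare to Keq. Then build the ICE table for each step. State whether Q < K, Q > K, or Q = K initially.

Q₀ = 0.8571 vs Keq = 39.38 ⇒ Q<K, forward
Step 1:
                  X         E         L         C
  Initial   0.02239    0.2406   0.02215     0.432
  Change   -0.01802   0.00901   0.00901   0.02703
  Equil    0.004371    0.2496   0.03116     0.459
  solve Keq expr → x = 0.00901; check Q = 39.38
Then remove 7.3670e-04 M of X.
Step 2:
                  X         E         L         C
  Initial  0.003634    0.2496   0.03116     0.459
  Change  6.9448e-04 -3.4724e-04 -3.4724e-04 -0.001042
  Equil    0.004328    0.2493   0.03081     0.458
  solve Keq expr → x = -3.4724e-04; check Q = 39.38

Q₀ = 0.8571; Q < K (proceeds forward)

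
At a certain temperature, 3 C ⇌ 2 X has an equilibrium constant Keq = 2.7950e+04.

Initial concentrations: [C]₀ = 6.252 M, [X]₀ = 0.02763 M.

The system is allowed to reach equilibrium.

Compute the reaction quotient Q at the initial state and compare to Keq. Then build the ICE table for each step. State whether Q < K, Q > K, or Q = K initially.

Q₀ = 3.1240e-06; Q < K (proceeds forward)

Q₀ = 3.1240e-06 vs Keq = 2.7950e+04 ⇒ Q<K, forward
Step 1:
                    C           X
  init          6.252     0.02763
  Δ            -6.167       4.111
  eq          0.08494       4.139
  solve Keq expr → x = 2.056; check Q = 2.7950e+04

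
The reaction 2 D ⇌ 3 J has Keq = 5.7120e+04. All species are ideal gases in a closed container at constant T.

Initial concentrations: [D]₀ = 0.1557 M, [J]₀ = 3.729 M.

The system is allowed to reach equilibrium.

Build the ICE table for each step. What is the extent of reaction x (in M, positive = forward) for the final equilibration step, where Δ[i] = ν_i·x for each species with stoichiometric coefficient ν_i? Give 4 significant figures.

Q₀ = 2139 vs Keq = 5.7120e+04 ⇒ Q<K, forward
Step 1:
                    D           J
  I            0.1557       3.729
  C           -0.1233       0.185
  E            0.0324       3.914
  solve Keq expr → x = 0.06165; check Q = 5.7120e+04

x = 0.06165 M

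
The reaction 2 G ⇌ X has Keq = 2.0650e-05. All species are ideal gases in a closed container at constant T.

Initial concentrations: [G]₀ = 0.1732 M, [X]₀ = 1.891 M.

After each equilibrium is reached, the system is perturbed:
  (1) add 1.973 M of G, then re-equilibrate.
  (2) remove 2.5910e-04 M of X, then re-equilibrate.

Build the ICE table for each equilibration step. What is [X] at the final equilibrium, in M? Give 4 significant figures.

Q₀ = 63.04 vs Keq = 2.0650e-05 ⇒ Q>K, reverse
Step 1:
                    G           X
  I            0.1732       1.891
  C             3.781      -1.891
  E             3.955  3.2293e-04
  solve Keq expr → x = -1.891; check Q = 2.0650e-05
Then add 1.973 M of G.
Step 2:
                    G           X
  I             5.928  3.2293e-04
  C       -8.0485e-04  4.0242e-04
  E             5.927  7.2536e-04
  solve Keq expr → x = 4.0242e-04; check Q = 2.0650e-05
Then remove 2.5910e-04 M of X.
Step 3:
                    G           X
  I             5.927  4.6626e-04
  C       -5.1795e-04  2.5897e-04
  E             5.926  7.2523e-04
  solve Keq expr → x = 2.5897e-04; check Q = 2.0650e-05

[X]_eq = 7.2523e-04 M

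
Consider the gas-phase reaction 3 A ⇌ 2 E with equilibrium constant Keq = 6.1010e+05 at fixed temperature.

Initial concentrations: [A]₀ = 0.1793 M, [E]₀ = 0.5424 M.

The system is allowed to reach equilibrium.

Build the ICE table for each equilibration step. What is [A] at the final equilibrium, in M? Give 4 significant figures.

[A]_eq = 0.008902 M

Q₀ = 51.04 vs Keq = 6.1010e+05 ⇒ Q<K, forward
Step 1:
                  A         E
  I          0.1793    0.5424
  C         -0.1704    0.1136
  E        0.008902     0.656
  solve Keq expr → x = 0.0568; check Q = 6.1010e+05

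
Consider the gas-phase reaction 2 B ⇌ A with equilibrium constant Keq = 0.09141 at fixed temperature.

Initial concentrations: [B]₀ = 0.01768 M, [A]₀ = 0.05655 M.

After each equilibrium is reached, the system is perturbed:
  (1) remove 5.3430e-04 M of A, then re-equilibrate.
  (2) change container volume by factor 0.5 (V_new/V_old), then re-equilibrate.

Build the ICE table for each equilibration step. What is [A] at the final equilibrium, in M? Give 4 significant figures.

[A]_eq = 0.00563 M

Q₀ = 180.9 vs Keq = 0.09141 ⇒ Q>K, reverse
Step 1:
                  B         A
  I         0.01768   0.05655
  C          0.1101  -0.05506
  E          0.1278  0.001493
  solve Keq expr → x = -0.05506; check Q = 0.09141
Then remove 5.3430e-04 M of A.
Step 2:
                  B         A
  I          0.1278 9.5855e-04
  C       -0.001021 5.1054e-04
  E          0.1268  0.001469
  solve Keq expr → x = 5.1054e-04; check Q = 0.09141
Then change container volume by factor 0.5 (V_new/V_old).
Step 3:
                  B         A
  I          0.2535  0.002938
  C       -0.005383  0.002691
  E          0.2482   0.00563
  solve Keq expr → x = 0.002691; check Q = 0.09141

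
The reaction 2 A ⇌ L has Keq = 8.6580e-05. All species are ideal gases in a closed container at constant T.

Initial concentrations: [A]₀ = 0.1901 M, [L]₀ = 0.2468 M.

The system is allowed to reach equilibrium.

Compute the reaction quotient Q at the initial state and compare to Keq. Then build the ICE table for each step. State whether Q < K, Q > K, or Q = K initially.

Q₀ = 6.829 vs Keq = 8.6580e-05 ⇒ Q>K, reverse
Step 1:
                  A         L
  Initial    0.1901    0.2468
  Change     0.4935   -0.2468
  Equil      0.6836 4.0462e-05
  solve Keq expr → x = -0.2468; check Q = 8.6580e-05

Q₀ = 6.829; Q > K (proceeds reverse)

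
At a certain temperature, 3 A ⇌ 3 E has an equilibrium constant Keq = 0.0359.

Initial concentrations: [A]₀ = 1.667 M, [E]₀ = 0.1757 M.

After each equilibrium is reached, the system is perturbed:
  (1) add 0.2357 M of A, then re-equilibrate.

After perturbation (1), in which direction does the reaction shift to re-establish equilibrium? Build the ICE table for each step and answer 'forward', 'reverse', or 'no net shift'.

Direction: forward

Q₀ = 0.001171 vs Keq = 0.0359 ⇒ Q<K, forward
Step 1:
                    A           E
  I             1.667      0.1757
  C           -0.2814      0.2814
  E             1.386      0.4571
  solve Keq expr → x = 0.0938; check Q = 0.0359
Then add 0.2357 M of A.
Step 2:
                    A           E
  I             1.621      0.4571
  C          -0.05847     0.05847
  E             1.563      0.5156
  solve Keq expr → x = 0.01949; check Q = 0.0359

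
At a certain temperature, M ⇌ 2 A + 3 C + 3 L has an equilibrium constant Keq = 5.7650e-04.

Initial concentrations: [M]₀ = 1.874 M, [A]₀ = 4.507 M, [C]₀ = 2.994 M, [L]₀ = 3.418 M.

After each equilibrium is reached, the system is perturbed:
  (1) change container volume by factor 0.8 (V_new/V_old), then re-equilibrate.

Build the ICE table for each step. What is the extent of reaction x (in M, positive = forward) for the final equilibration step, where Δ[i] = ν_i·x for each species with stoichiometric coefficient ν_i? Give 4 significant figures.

Q₀ = 1.1617e+04 vs Keq = 5.7650e-04 ⇒ Q>K, reverse
Step 1:
                  M         A         C         L
  I           1.874     4.507     2.994     3.418
  C          0.9594    -1.919    -2.878    -2.878
  E           2.833     2.588    0.1157    0.5397
  solve Keq expr → x = -0.9594; check Q = 5.7650e-04
Then change container volume by factor 0.8 (V_new/V_old).
Step 2:
                  M         A         C         L
  I           3.542     3.235    0.1447    0.6747
  C         0.01697  -0.03394   -0.0509   -0.0509
  E           3.559     3.201   0.09378    0.6238
  solve Keq expr → x = -0.01697; check Q = 5.7650e-04

x = -0.01697 M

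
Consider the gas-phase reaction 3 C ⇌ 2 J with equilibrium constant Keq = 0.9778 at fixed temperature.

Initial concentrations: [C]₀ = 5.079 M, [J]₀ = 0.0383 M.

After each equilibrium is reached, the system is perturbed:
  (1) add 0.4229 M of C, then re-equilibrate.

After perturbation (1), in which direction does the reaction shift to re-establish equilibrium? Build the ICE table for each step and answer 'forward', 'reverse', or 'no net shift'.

Direction: forward

Q₀ = 1.1196e-05 vs Keq = 0.9778 ⇒ Q<K, forward
Step 1:
                    C           J
  Initial       5.079      0.0383
  Change       -3.341       2.227
  Equil         1.738       2.266
  solve Keq expr → x = 1.114; check Q = 0.9778
Then add 0.4229 M of C.
Step 2:
                    C           J
  Initial       2.161       2.266
  Change      -0.3166      0.2111
  Equil         1.844       2.477
  solve Keq expr → x = 0.1055; check Q = 0.9778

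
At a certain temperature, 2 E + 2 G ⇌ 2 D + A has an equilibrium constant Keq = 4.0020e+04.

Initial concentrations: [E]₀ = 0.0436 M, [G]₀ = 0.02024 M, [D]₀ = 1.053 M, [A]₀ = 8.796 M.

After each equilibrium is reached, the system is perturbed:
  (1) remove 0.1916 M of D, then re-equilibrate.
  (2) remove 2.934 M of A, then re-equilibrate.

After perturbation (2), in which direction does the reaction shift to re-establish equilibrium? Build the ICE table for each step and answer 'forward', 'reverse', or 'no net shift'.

Q₀ = 1.2524e+07 vs Keq = 4.0020e+04 ⇒ Q>K, reverse
Step 1:
                    E           G           D           A
  Initial      0.0436     0.02024       1.053       8.796
  Change       0.0881      0.0881     -0.0881    -0.04405
  Equil        0.1317      0.1083      0.9649       8.752
  solve Keq expr → x = -0.04405; check Q = 4.0020e+04
Then remove 0.1916 M of D.
Step 2:
                    E           G           D           A
  Initial      0.1317      0.1083      0.7733       8.752
  Change     -0.01163    -0.01163     0.01163    0.005817
  Equil        0.1201     0.09671      0.7849       8.758
  solve Keq expr → x = 0.005817; check Q = 4.0020e+04
Then remove 2.934 M of A.
Step 3:
                    E           G           D           A
  Initial      0.1201     0.09671      0.7849       5.824
  Change    -0.009762   -0.009762    0.009762    0.004881
  Equil        0.1103     0.08695      0.7947       5.829
  solve Keq expr → x = 0.004881; check Q = 4.0020e+04

Direction: forward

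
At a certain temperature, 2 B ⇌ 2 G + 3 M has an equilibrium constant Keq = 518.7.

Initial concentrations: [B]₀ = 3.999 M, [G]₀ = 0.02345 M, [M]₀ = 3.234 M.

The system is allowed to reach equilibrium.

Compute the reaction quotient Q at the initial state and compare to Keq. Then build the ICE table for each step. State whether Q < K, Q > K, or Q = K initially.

Q₀ = 0.001163 vs Keq = 518.7 ⇒ Q<K, forward
Step 1:
                  B         G         M
  I           3.999   0.02345     3.234
  C          -2.273     2.273     3.409
  E           1.726     2.296     6.643
  solve Keq expr → x = 1.136; check Q = 518.7

Q₀ = 0.001163; Q < K (proceeds forward)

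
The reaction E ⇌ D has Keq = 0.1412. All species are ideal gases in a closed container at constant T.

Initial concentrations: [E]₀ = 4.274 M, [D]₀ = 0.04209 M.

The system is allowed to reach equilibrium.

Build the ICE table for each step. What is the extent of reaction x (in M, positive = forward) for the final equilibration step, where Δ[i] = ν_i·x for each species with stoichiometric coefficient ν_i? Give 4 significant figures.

Q₀ = 0.009848 vs Keq = 0.1412 ⇒ Q<K, forward
Step 1:
                  E         D
  init        4.274   0.04209
  Δ         -0.4919    0.4919
  eq          3.782     0.534
  solve Keq expr → x = 0.4919; check Q = 0.1412

x = 0.4919 M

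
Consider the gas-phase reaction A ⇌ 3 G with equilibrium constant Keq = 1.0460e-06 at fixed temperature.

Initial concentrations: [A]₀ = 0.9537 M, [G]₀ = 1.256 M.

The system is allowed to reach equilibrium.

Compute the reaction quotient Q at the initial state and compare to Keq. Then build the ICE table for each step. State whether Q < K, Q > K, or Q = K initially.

Q₀ = 2.078; Q > K (proceeds reverse)

Q₀ = 2.078 vs Keq = 1.0460e-06 ⇒ Q>K, reverse
Step 1:
                   A          G
  init        0.9537      1.256
  Δ           0.4149     -1.245
  eq           1.369    0.01127
  solve Keq expr → x = -0.4149; check Q = 1.0460e-06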